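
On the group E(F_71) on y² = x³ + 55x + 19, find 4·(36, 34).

Write P = (36, 34).
Repeated addition: build up to 4P.
2P: tangent at (36, 34): λ = (3·36² + 55)/(2·34) ≡ 38/68. 68⁻¹ ≡ 47 (mod 71), so λ ≡ 38·47 ≡ 11.
  x = λ² - 36 - 36 = 121 - 72 ≡ 49; y = λ·(36 - 49) - 34 ≡ 36. → (49, 36)
3P: (49, 36) + (36, 34). λ = (34 - 36)/(36 - 49) ≡ 69/58 mod 71. 58⁻¹ ≡ 60 (mod 71) since 58·60 = 3480 ≡ 1, so λ ≡ 22.
  x = λ² - 49 - 36 = 484 - 85 ≡ 44; y = λ·(49 - 44) - 36 ≡ 3. → (44, 3)
4P: (44, 3) + (36, 34). λ = (34 - 3)/(36 - 44) ≡ 31/63 mod 71. 63⁻¹ ≡ 62 (mod 71) since 63·62 = 3906 ≡ 1, so λ ≡ 5.
  x = λ² - 44 - 36 = 25 - 80 ≡ 16; y = λ·(44 - 16) - 3 ≡ 66. → (16, 66)

(16, 66)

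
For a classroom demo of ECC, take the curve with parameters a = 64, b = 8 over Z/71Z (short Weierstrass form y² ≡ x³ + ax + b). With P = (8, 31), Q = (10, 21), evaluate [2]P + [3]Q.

(36, 64)

First 2P:
Repeated addition: build up to 2P.
2P: tangent at (8, 31): λ = (3·8² + 64)/(2·31) ≡ 43/62. 62⁻¹ ≡ 63 (mod 71), so λ ≡ 43·63 ≡ 11.
  x = λ² - 8 - 8 = 121 - 16 ≡ 34; y = λ·(8 - 34) - 31 ≡ 38. → (34, 38)
2P = (34, 38).
Next 3Q:
Repeated addition: build up to 3Q.
2Q: tangent at (10, 21): λ = (3·10² + 64)/(2·21) ≡ 9/42. 42⁻¹ ≡ 22 (mod 71), so λ ≡ 9·22 ≡ 56.
  x = λ² - 10 - 10 = 3136 - 20 ≡ 63; y = λ·(10 - 63) - 21 ≡ 64. → (63, 64)
3Q: (63, 64) + (10, 21). λ = (21 - 64)/(10 - 63) ≡ 28/18 mod 71. 18⁻¹ ≡ 4 (mod 71), so λ ≡ 41.
  x = λ² - 63 - 10 = 1681 - 73 ≡ 46; y = λ·(63 - 46) - 64 ≡ 65. → (46, 65)
3Q = (46, 65).
Finally 2P + 3Q:
(34, 38) + (46, 65). λ = (65 - 38)/(46 - 34) ≡ 27/12 mod 71. 12⁻¹ ≡ 6 (mod 71), so λ ≡ 20.
  x = λ² - 34 - 46 = 400 - 80 ≡ 36; y = λ·(34 - 36) - 38 ≡ 64. → (36, 64)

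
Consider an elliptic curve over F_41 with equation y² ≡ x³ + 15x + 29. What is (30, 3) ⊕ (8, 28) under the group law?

(30, 3) + (8, 28). λ = (28 - 3)/(8 - 30) ≡ 25/19 mod 41. 19⁻¹ ≡ 13 (mod 41), so λ ≡ 38.
  x = λ² - 30 - 8 = 1444 - 38 ≡ 12; y = λ·(30 - 12) - 3 ≡ 25. → (12, 25)

(12, 25)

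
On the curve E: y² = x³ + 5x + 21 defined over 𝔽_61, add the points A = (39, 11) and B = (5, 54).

(31, 4)

(39, 11) + (5, 54). λ = (54 - 11)/(5 - 39) ≡ 43/27 mod 61. 27⁻¹ ≡ 52 (mod 61) since 27·52 = 1404 ≡ 1, so λ ≡ 40.
  x = λ² - 39 - 5 = 1600 - 44 ≡ 31; y = λ·(39 - 31) - 11 ≡ 4. → (31, 4)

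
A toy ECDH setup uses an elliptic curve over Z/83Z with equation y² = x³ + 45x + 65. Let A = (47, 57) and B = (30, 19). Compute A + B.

(47, 57) + (30, 19). λ = (19 - 57)/(30 - 47) ≡ 45/66 mod 83. 66⁻¹ ≡ 39 (mod 83), so λ ≡ 12.
  x = λ² - 47 - 30 = 144 - 77 ≡ 67; y = λ·(47 - 67) - 57 ≡ 35. → (67, 35)

(67, 35)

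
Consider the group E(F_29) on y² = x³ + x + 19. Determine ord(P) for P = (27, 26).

7

2P: tangent at (27, 26): λ = (3·27² + 1)/(2·26) ≡ 13/23. 23⁻¹ ≡ 24 (mod 29) since 23·24 = 552 ≡ 1, so λ ≡ 13·24 ≡ 22.
  x = λ² - 27 - 27 = 484 - 54 ≡ 24; y = λ·(27 - 24) - 26 ≡ 11. → (24, 11)
3P: (24, 11) + (27, 26). λ = (26 - 11)/(27 - 24) ≡ 15/3 mod 29. 3⁻¹ ≡ 10 (mod 29), so λ ≡ 5.
  x = λ² - 24 - 27 = 25 - 51 ≡ 3; y = λ·(24 - 3) - 11 ≡ 7. → (3, 7)
4P: (3, 7) + (27, 26). λ = (26 - 7)/(27 - 3) ≡ 19/24 mod 29. 24⁻¹ ≡ 23 (mod 29), so λ ≡ 2.
  x = λ² - 3 - 27 = 4 - 30 ≡ 3; y = λ·(3 - 3) - 7 ≡ 22. → (3, 22)
5P: (3, 22) + (27, 26). λ = (26 - 22)/(27 - 3) ≡ 4/24 mod 29. 24⁻¹ ≡ 23 (mod 29), so λ ≡ 5.
  x = λ² - 3 - 27 = 25 - 30 ≡ 24; y = λ·(3 - 24) - 22 ≡ 18. → (24, 18)
6P: (24, 18) + (27, 26). λ = (26 - 18)/(27 - 24) ≡ 8/3 mod 29. 3⁻¹ ≡ 10 (mod 29) since 3·10 = 30 ≡ 1, so λ ≡ 22.
  x = λ² - 24 - 27 = 484 - 51 ≡ 27; y = λ·(24 - 27) - 18 ≡ 3. → (27, 3)
7P: (27, 3) + (27, 26): same x and y₁ ≡ -y₂, so the sum is O.
7P = O, so the order is 7.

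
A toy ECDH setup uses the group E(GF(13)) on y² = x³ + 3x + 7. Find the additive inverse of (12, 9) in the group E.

(12, 4)

-(12, 9) = (12, -9 mod 13) = (12, 4).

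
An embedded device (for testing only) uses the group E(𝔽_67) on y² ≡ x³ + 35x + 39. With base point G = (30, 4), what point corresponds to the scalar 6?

Double-and-add on 6 = (110)₂. Start with G = (30, 4) for the leading 1-bit.
double: tangent at (30, 4): λ = (3·30² + 35)/(2·4) ≡ 55/8. 8⁻¹ ≡ 42 (mod 67) since 8·42 = 336 ≡ 1, so λ ≡ 55·42 ≡ 32.
  x = λ² - 30 - 30 = 1024 - 60 ≡ 26; y = λ·(30 - 26) - 4 ≡ 57. → (26, 57)
add G: (26, 57) + (30, 4). λ = (4 - 57)/(30 - 26) ≡ 14/4 mod 67. 4⁻¹ ≡ 17 (mod 67), so λ ≡ 37.
  x = λ² - 26 - 30 = 1369 - 56 ≡ 40; y = λ·(26 - 40) - 57 ≡ 28. → (40, 28)
double: tangent at (40, 28): λ = (3·40² + 35)/(2·28) ≡ 11/56. 56⁻¹ ≡ 6 (mod 67), so λ ≡ 11·6 ≡ 66.
  x = λ² - 40 - 40 = 4356 - 80 ≡ 55; y = λ·(40 - 55) - 28 ≡ 54. → (55, 54)

(55, 54)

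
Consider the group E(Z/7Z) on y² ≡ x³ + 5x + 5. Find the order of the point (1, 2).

2P: tangent at (1, 2): λ = (3·1² + 5)/(2·2) ≡ 1/4. 4⁻¹ ≡ 2 (mod 7) since 4·2 = 8 ≡ 1, so λ ≡ 1·2 ≡ 2.
  x = λ² - 1 - 1 = 4 - 2 ≡ 2; y = λ·(1 - 2) - 2 ≡ 3. → (2, 3)
3P: (2, 3) + (1, 2). λ = (2 - 3)/(1 - 2) ≡ 6/6 mod 7. 6⁻¹ ≡ 6 (mod 7), so λ ≡ 1.
  x = λ² - 2 - 1 = 1 - 3 ≡ 5; y = λ·(2 - 5) - 3 ≡ 1. → (5, 1)
4P: (5, 1) + (1, 2). λ = (2 - 1)/(1 - 5) ≡ 1/3 mod 7. 3⁻¹ ≡ 5 (mod 7), so λ ≡ 5.
  x = λ² - 5 - 1 = 25 - 6 ≡ 5; y = λ·(5 - 5) - 1 ≡ 6. → (5, 6)
5P: (5, 6) + (1, 2). λ = (2 - 6)/(1 - 5) ≡ 3/3 mod 7. 3⁻¹ ≡ 5 (mod 7) since 3·5 = 15 ≡ 1, so λ ≡ 1.
  x = λ² - 5 - 1 = 1 - 6 ≡ 2; y = λ·(5 - 2) - 6 ≡ 4. → (2, 4)
6P: (2, 4) + (1, 2). λ = (2 - 4)/(1 - 2) ≡ 5/6 mod 7. 6⁻¹ ≡ 6 (mod 7) since 6·6 = 36 ≡ 1, so λ ≡ 2.
  x = λ² - 2 - 1 = 4 - 3 ≡ 1; y = λ·(2 - 1) - 4 ≡ 5. → (1, 5)
7P: (1, 5) + (1, 2): same x and y₁ ≡ -y₂, so the sum is ∞.
7P = ∞, so the order is 7.

7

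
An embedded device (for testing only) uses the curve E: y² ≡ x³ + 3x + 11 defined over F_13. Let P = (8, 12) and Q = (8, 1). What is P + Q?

The two points share x = 8 and their y-coordinates satisfy 12 + 1 ≡ 0 (mod 13), so they are inverses. Their sum is the point at infinity.

O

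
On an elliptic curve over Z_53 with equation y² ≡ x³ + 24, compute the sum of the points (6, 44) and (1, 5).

(6, 44) + (1, 5). λ = (5 - 44)/(1 - 6) ≡ 14/48 mod 53. 48⁻¹ ≡ 21 (mod 53), so λ ≡ 29.
  x = λ² - 6 - 1 = 841 - 7 ≡ 39; y = λ·(6 - 39) - 44 ≡ 6. → (39, 6)

(39, 6)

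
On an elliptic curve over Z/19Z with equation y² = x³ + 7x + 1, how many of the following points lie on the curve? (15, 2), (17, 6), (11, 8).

(15, 2): 2² ≡ 4, rhs ≡ 4 → on.
(17, 6): 6² ≡ 17, rhs ≡ 17 → on.
(11, 8): 8² ≡ 7, rhs ≡ 3 → off.

2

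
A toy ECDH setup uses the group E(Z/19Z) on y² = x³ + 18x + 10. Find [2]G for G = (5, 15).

(15, 11)

tangent at (5, 15): λ = (3·5² + 18)/(2·15) ≡ 17/11. 11⁻¹ ≡ 7 (mod 19), so λ ≡ 17·7 ≡ 5.
  x = λ² - 5 - 5 = 25 - 10 ≡ 15; y = λ·(5 - 15) - 15 ≡ 11. → (15, 11)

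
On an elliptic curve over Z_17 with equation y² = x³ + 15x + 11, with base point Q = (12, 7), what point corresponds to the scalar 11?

(12, 10)

Repeated addition: build up to 11Q.
2Q: tangent at (12, 7): λ = (3·12² + 15)/(2·7) ≡ 5/14. 14⁻¹ ≡ 11 (mod 17), so λ ≡ 5·11 ≡ 4.
  x = λ² - 12 - 12 = 16 - 24 ≡ 9; y = λ·(12 - 9) - 7 ≡ 5. → (9, 5)
3Q: (9, 5) + (12, 7). λ = (7 - 5)/(12 - 9) ≡ 2/3 mod 17. 3⁻¹ ≡ 6 (mod 17) since 3·6 = 18 ≡ 1, so λ ≡ 12.
  x = λ² - 9 - 12 = 144 - 21 ≡ 4; y = λ·(9 - 4) - 5 ≡ 4. → (4, 4)
4Q: (4, 4) + (12, 7). λ = (7 - 4)/(12 - 4) ≡ 3/8 mod 17. 8⁻¹ ≡ 15 (mod 17), so λ ≡ 11.
  x = λ² - 4 - 12 = 121 - 16 ≡ 3; y = λ·(4 - 3) - 4 ≡ 7. → (3, 7)
5Q: (3, 7) + (12, 7). λ = (7 - 7)/(12 - 3) ≡ 0/9 mod 17. 9⁻¹ ≡ 2 (mod 17), so λ ≡ 0.
  x = λ² - 3 - 12 = 0 - 15 ≡ 2; y = λ·(3 - 2) - 7 ≡ 10. → (2, 10)
6Q: (2, 10) + (12, 7). λ = (7 - 10)/(12 - 2) ≡ 14/10 mod 17. 10⁻¹ ≡ 12 (mod 17) since 10·12 = 120 ≡ 1, so λ ≡ 15.
  x = λ² - 2 - 12 = 225 - 14 ≡ 7; y = λ·(2 - 7) - 10 ≡ 0. → (7, 0)
7Q: (7, 0) + (12, 7). λ = (7 - 0)/(12 - 7) ≡ 7/5 mod 17. 5⁻¹ ≡ 7 (mod 17) since 5·7 = 35 ≡ 1, so λ ≡ 15.
  x = λ² - 7 - 12 = 225 - 19 ≡ 2; y = λ·(7 - 2) - 0 ≡ 7. → (2, 7)
8Q: (2, 7) + (12, 7). λ = (7 - 7)/(12 - 2) ≡ 0/10 mod 17. 10⁻¹ ≡ 12 (mod 17), so λ ≡ 0.
  x = λ² - 2 - 12 = 0 - 14 ≡ 3; y = λ·(2 - 3) - 7 ≡ 10. → (3, 10)
9Q: (3, 10) + (12, 7). λ = (7 - 10)/(12 - 3) ≡ 14/9 mod 17. 9⁻¹ ≡ 2 (mod 17) since 9·2 = 18 ≡ 1, so λ ≡ 11.
  x = λ² - 3 - 12 = 121 - 15 ≡ 4; y = λ·(3 - 4) - 10 ≡ 13. → (4, 13)
10Q: (4, 13) + (12, 7). λ = (7 - 13)/(12 - 4) ≡ 11/8 mod 17. 8⁻¹ ≡ 15 (mod 17), so λ ≡ 12.
  x = λ² - 4 - 12 = 144 - 16 ≡ 9; y = λ·(4 - 9) - 13 ≡ 12. → (9, 12)
11Q: (9, 12) + (12, 7). λ = (7 - 12)/(12 - 9) ≡ 12/3 mod 17. 3⁻¹ ≡ 6 (mod 17) since 3·6 = 18 ≡ 1, so λ ≡ 4.
  x = λ² - 9 - 12 = 16 - 21 ≡ 12; y = λ·(9 - 12) - 12 ≡ 10. → (12, 10)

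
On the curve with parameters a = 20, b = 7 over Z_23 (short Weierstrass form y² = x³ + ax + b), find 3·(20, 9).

(8, 14)

Write P = (20, 9).
Repeated addition: build up to 3P.
2P: tangent at (20, 9): λ = (3·20² + 20)/(2·9) ≡ 1/18. 18⁻¹ ≡ 9 (mod 23), so λ ≡ 1·9 ≡ 9.
  x = λ² - 20 - 20 = 81 - 40 ≡ 18; y = λ·(20 - 18) - 9 ≡ 9. → (18, 9)
3P: (18, 9) + (20, 9). λ = (9 - 9)/(20 - 18) ≡ 0/2 mod 23. 2⁻¹ ≡ 12 (mod 23), so λ ≡ 0.
  x = λ² - 18 - 20 = 0 - 38 ≡ 8; y = λ·(18 - 8) - 9 ≡ 14. → (8, 14)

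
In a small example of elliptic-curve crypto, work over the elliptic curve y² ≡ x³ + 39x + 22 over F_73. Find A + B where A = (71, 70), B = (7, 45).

(64, 16)

(71, 70) + (7, 45). λ = (45 - 70)/(7 - 71) ≡ 48/9 mod 73. 9⁻¹ ≡ 65 (mod 73), so λ ≡ 54.
  x = λ² - 71 - 7 = 2916 - 78 ≡ 64; y = λ·(71 - 64) - 70 ≡ 16. → (64, 16)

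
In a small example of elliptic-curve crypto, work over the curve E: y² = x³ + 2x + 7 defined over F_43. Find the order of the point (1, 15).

5

2P: tangent at (1, 15): λ = (3·1² + 2)/(2·15) ≡ 5/30. 30⁻¹ ≡ 33 (mod 43), so λ ≡ 5·33 ≡ 36.
  x = λ² - 1 - 1 = 1296 - 2 ≡ 4; y = λ·(1 - 4) - 15 ≡ 6. → (4, 6)
3P: (4, 6) + (1, 15). λ = (15 - 6)/(1 - 4) ≡ 9/40 mod 43. 40⁻¹ ≡ 14 (mod 43) since 40·14 = 560 ≡ 1, so λ ≡ 40.
  x = λ² - 4 - 1 = 1600 - 5 ≡ 4; y = λ·(4 - 4) - 6 ≡ 37. → (4, 37)
4P: (4, 37) + (1, 15). λ = (15 - 37)/(1 - 4) ≡ 21/40 mod 43. 40⁻¹ ≡ 14 (mod 43) since 40·14 = 560 ≡ 1, so λ ≡ 36.
  x = λ² - 4 - 1 = 1296 - 5 ≡ 1; y = λ·(4 - 1) - 37 ≡ 28. → (1, 28)
5P: (1, 28) + (1, 15): same x and y₁ ≡ -y₂, so the sum is O.
5P = O, so the order is 5.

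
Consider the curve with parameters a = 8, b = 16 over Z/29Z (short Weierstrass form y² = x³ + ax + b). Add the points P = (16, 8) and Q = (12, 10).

(23, 10)

(16, 8) + (12, 10). λ = (10 - 8)/(12 - 16) ≡ 2/25 mod 29. 25⁻¹ ≡ 7 (mod 29), so λ ≡ 14.
  x = λ² - 16 - 12 = 196 - 28 ≡ 23; y = λ·(16 - 23) - 8 ≡ 10. → (23, 10)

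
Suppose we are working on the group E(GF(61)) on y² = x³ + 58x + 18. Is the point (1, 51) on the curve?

y² = 51² ≡ 39; x³ + 58x + 18 = 77 ≡ 16 (mod 61). 39 ≠ 16.

no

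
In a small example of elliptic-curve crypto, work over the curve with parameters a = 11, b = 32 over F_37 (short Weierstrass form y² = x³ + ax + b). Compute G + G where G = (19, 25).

(20, 36)

tangent at (19, 25): λ = (3·19² + 11)/(2·25) ≡ 21/13. 13⁻¹ ≡ 20 (mod 37), so λ ≡ 21·20 ≡ 13.
  x = λ² - 19 - 19 = 169 - 38 ≡ 20; y = λ·(19 - 20) - 25 ≡ 36. → (20, 36)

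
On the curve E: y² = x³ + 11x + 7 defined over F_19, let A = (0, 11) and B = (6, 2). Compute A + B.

(1, 0)

(0, 11) + (6, 2). λ = (2 - 11)/(6 - 0) ≡ 10/6 mod 19. 6⁻¹ ≡ 16 (mod 19) since 6·16 = 96 ≡ 1, so λ ≡ 8.
  x = λ² - 0 - 6 = 64 - 6 ≡ 1; y = λ·(0 - 1) - 11 ≡ 0. → (1, 0)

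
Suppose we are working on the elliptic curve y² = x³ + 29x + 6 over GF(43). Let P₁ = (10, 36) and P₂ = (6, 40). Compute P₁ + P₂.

(10, 36) + (6, 40). λ = (40 - 36)/(6 - 10) ≡ 4/39 mod 43. 39⁻¹ ≡ 32 (mod 43) since 39·32 = 1248 ≡ 1, so λ ≡ 42.
  x = λ² - 10 - 6 = 1764 - 16 ≡ 28; y = λ·(10 - 28) - 36 ≡ 25. → (28, 25)

(28, 25)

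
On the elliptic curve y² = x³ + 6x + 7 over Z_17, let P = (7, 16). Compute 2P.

tangent at (7, 16): λ = (3·7² + 6)/(2·16) ≡ 0/15. 15⁻¹ ≡ 8 (mod 17), so λ ≡ 0·8 ≡ 0.
  x = λ² - 7 - 7 = 0 - 14 ≡ 3; y = λ·(7 - 3) - 16 ≡ 1. → (3, 1)

(3, 1)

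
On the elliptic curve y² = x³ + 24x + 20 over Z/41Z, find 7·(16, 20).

Write G = (16, 20).
Repeated addition: build up to 7G.
2G: tangent at (16, 20): λ = (3·16² + 24)/(2·20) ≡ 13/40. 40⁻¹ ≡ 40 (mod 41), so λ ≡ 13·40 ≡ 28.
  x = λ² - 16 - 16 = 784 - 32 ≡ 14; y = λ·(16 - 14) - 20 ≡ 36. → (14, 36)
3G: (14, 36) + (16, 20). λ = (20 - 36)/(16 - 14) ≡ 25/2 mod 41. 2⁻¹ ≡ 21 (mod 41) since 2·21 = 42 ≡ 1, so λ ≡ 33.
  x = λ² - 14 - 16 = 1089 - 30 ≡ 34; y = λ·(14 - 34) - 36 ≡ 1. → (34, 1)
4G: (34, 1) + (16, 20). λ = (20 - 1)/(16 - 34) ≡ 19/23 mod 41. 23⁻¹ ≡ 25 (mod 41) since 23·25 = 575 ≡ 1, so λ ≡ 24.
  x = λ² - 34 - 16 = 576 - 50 ≡ 34; y = λ·(34 - 34) - 1 ≡ 40. → (34, 40)
5G: (34, 40) + (16, 20). λ = (20 - 40)/(16 - 34) ≡ 21/23 mod 41. 23⁻¹ ≡ 25 (mod 41), so λ ≡ 33.
  x = λ² - 34 - 16 = 1089 - 50 ≡ 14; y = λ·(34 - 14) - 40 ≡ 5. → (14, 5)
6G: (14, 5) + (16, 20). λ = (20 - 5)/(16 - 14) ≡ 15/2 mod 41. 2⁻¹ ≡ 21 (mod 41), so λ ≡ 28.
  x = λ² - 14 - 16 = 784 - 30 ≡ 16; y = λ·(14 - 16) - 5 ≡ 21. → (16, 21)
7G: (16, 21) + (16, 20): same x and y₁ ≡ -y₂, so the sum is O.

O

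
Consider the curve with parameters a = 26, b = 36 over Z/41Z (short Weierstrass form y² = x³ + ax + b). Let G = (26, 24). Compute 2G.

tangent at (26, 24): λ = (3·26² + 26)/(2·24) ≡ 4/7. 7⁻¹ ≡ 6 (mod 41), so λ ≡ 4·6 ≡ 24.
  x = λ² - 26 - 26 = 576 - 52 ≡ 32; y = λ·(26 - 32) - 24 ≡ 37. → (32, 37)

(32, 37)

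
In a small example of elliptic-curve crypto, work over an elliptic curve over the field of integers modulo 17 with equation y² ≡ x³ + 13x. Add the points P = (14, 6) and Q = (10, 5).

(14, 6) + (10, 5). λ = (5 - 6)/(10 - 14) ≡ 16/13 mod 17. 13⁻¹ ≡ 4 (mod 17), so λ ≡ 13.
  x = λ² - 14 - 10 = 169 - 24 ≡ 9; y = λ·(14 - 9) - 6 ≡ 8. → (9, 8)

(9, 8)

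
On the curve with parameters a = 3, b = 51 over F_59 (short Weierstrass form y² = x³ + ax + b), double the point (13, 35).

(3, 21)

tangent at (13, 35): λ = (3·13² + 3)/(2·35) ≡ 38/11. 11⁻¹ ≡ 43 (mod 59), so λ ≡ 38·43 ≡ 41.
  x = λ² - 13 - 13 = 1681 - 26 ≡ 3; y = λ·(13 - 3) - 35 ≡ 21. → (3, 21)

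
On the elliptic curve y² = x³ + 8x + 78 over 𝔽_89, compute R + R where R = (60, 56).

(3, 60)

tangent at (60, 56): λ = (3·60² + 8)/(2·56) ≡ 39/23. 23⁻¹ ≡ 31 (mod 89), so λ ≡ 39·31 ≡ 52.
  x = λ² - 60 - 60 = 2704 - 120 ≡ 3; y = λ·(60 - 3) - 56 ≡ 60. → (3, 60)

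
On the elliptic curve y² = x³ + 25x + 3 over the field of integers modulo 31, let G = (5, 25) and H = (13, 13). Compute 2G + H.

First 2G:
Repeated addition: build up to 2G.
2G: tangent at (5, 25): λ = (3·5² + 25)/(2·25) ≡ 7/19. 19⁻¹ ≡ 18 (mod 31), so λ ≡ 7·18 ≡ 2.
  x = λ² - 5 - 5 = 4 - 10 ≡ 25; y = λ·(5 - 25) - 25 ≡ 28. → (25, 28)
2G = (25, 28).
Finally 2G + H:
(25, 28) + (13, 13). λ = (13 - 28)/(13 - 25) ≡ 16/19 mod 31. 19⁻¹ ≡ 18 (mod 31) since 19·18 = 342 ≡ 1, so λ ≡ 9.
  x = λ² - 25 - 13 = 81 - 38 ≡ 12; y = λ·(25 - 12) - 28 ≡ 27. → (12, 27)

(12, 27)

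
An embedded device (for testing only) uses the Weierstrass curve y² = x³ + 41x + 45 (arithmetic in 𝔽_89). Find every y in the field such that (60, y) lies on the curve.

30, 59

x³ + 41x + 45 = 218505 ≡ 10 (mod 89).
Square roots of 10 mod 89: 30 and 59 (since 30² = 900 ≡ 10).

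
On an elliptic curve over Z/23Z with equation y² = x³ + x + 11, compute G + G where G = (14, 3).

(3, 15)

tangent at (14, 3): λ = (3·14² + 1)/(2·3) ≡ 14/6. 6⁻¹ ≡ 4 (mod 23) since 6·4 = 24 ≡ 1, so λ ≡ 14·4 ≡ 10.
  x = λ² - 14 - 14 = 100 - 28 ≡ 3; y = λ·(14 - 3) - 3 ≡ 15. → (3, 15)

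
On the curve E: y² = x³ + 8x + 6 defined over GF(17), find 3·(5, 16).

Write Q = (5, 16).
Repeated addition: build up to 3Q.
2Q: tangent at (5, 16): λ = (3·5² + 8)/(2·16) ≡ 15/15. 15⁻¹ ≡ 8 (mod 17), so λ ≡ 15·8 ≡ 1.
  x = λ² - 5 - 5 = 1 - 10 ≡ 8; y = λ·(5 - 8) - 16 ≡ 15. → (8, 15)
3Q: (8, 15) + (5, 16). λ = (16 - 15)/(5 - 8) ≡ 1/14 mod 17. 14⁻¹ ≡ 11 (mod 17), so λ ≡ 11.
  x = λ² - 8 - 5 = 121 - 13 ≡ 6; y = λ·(8 - 6) - 15 ≡ 7. → (6, 7)

(6, 7)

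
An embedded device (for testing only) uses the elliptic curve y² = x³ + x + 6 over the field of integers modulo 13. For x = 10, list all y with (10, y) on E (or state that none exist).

x³ + 1x + 6 = 1016 ≡ 2 (mod 13).
2 is a non-residue mod 13; no y exists.

none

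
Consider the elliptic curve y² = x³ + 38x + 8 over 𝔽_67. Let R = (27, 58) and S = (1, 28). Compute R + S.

(27, 58) + (1, 28). λ = (28 - 58)/(1 - 27) ≡ 37/41 mod 67. 41⁻¹ ≡ 18 (mod 67) since 41·18 = 738 ≡ 1, so λ ≡ 63.
  x = λ² - 27 - 1 = 3969 - 28 ≡ 55; y = λ·(27 - 55) - 58 ≡ 54. → (55, 54)

(55, 54)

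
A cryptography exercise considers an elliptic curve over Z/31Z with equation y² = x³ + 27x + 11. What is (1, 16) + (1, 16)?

(30, 13)

tangent at (1, 16): λ = (3·1² + 27)/(2·16) ≡ 30/1. 1⁻¹ ≡ 1 (mod 31), so λ ≡ 30·1 ≡ 30.
  x = λ² - 1 - 1 = 900 - 2 ≡ 30; y = λ·(1 - 30) - 16 ≡ 13. → (30, 13)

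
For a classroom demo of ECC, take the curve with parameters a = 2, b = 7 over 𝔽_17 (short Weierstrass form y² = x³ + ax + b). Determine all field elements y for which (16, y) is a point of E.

2, 15

x³ + 2x + 7 = 4135 ≡ 4 (mod 17).
Square roots of 4 mod 17: 2 and 15 (since 2² = 4 ≡ 4).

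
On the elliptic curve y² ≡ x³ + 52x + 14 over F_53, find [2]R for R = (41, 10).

(33, 14)

tangent at (41, 10): λ = (3·41² + 52)/(2·10) ≡ 7/20. 20⁻¹ ≡ 8 (mod 53), so λ ≡ 7·8 ≡ 3.
  x = λ² - 41 - 41 = 9 - 82 ≡ 33; y = λ·(41 - 33) - 10 ≡ 14. → (33, 14)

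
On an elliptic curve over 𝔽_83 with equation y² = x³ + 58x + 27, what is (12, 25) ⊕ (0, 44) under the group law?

(81, 22)

(12, 25) + (0, 44). λ = (44 - 25)/(0 - 12) ≡ 19/71 mod 83. 71⁻¹ ≡ 76 (mod 83), so λ ≡ 33.
  x = λ² - 12 - 0 = 1089 - 12 ≡ 81; y = λ·(12 - 81) - 25 ≡ 22. → (81, 22)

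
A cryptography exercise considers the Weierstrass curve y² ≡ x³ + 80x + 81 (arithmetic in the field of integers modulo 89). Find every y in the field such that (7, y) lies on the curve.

x³ + 80x + 81 = 984 ≡ 5 (mod 89).
Square roots of 5 mod 89: 19 and 70 (since 19² = 361 ≡ 5).

19, 70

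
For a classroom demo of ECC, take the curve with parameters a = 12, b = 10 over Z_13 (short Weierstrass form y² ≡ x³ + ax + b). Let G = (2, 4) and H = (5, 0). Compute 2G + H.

O

First 2G:
Repeated addition: build up to 2G.
2G: tangent at (2, 4): λ = (3·2² + 12)/(2·4) ≡ 11/8. 8⁻¹ ≡ 5 (mod 13) since 8·5 = 40 ≡ 1, so λ ≡ 11·5 ≡ 3.
  x = λ² - 2 - 2 = 9 - 4 ≡ 5; y = λ·(2 - 5) - 4 ≡ 0. → (5, 0)
2G = (5, 0).
Finally 2G + H:
(5, 0) + (5, 0): same x and y₁ ≡ -y₂, so the sum is ∞.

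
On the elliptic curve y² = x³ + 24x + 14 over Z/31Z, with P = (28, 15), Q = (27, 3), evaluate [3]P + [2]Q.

(3, 12)

First 3P:
Repeated addition: build up to 3P.
2P: tangent at (28, 15): λ = (3·28² + 24)/(2·15) ≡ 20/30. 30⁻¹ ≡ 30 (mod 31), so λ ≡ 20·30 ≡ 11.
  x = λ² - 28 - 28 = 121 - 56 ≡ 3; y = λ·(28 - 3) - 15 ≡ 12. → (3, 12)
3P: (3, 12) + (28, 15). λ = (15 - 12)/(28 - 3) ≡ 3/25 mod 31. 25⁻¹ ≡ 5 (mod 31), so λ ≡ 15.
  x = λ² - 3 - 28 = 225 - 31 ≡ 8; y = λ·(3 - 8) - 12 ≡ 6. → (8, 6)
3P = (8, 6).
Next 2Q:
Repeated addition: build up to 2Q.
2Q: tangent at (27, 3): λ = (3·27² + 24)/(2·3) ≡ 10/6. 6⁻¹ ≡ 26 (mod 31) since 6·26 = 156 ≡ 1, so λ ≡ 10·26 ≡ 12.
  x = λ² - 27 - 27 = 144 - 54 ≡ 28; y = λ·(27 - 28) - 3 ≡ 16. → (28, 16)
2Q = (28, 16).
Finally 3P + 2Q:
(8, 6) + (28, 16). λ = (16 - 6)/(28 - 8) ≡ 10/20 mod 31. 20⁻¹ ≡ 14 (mod 31) since 20·14 = 280 ≡ 1, so λ ≡ 16.
  x = λ² - 8 - 28 = 256 - 36 ≡ 3; y = λ·(8 - 3) - 6 ≡ 12. → (3, 12)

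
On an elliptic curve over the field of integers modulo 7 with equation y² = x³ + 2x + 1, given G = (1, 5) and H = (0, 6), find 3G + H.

First 3G:
Repeated addition: build up to 3G.
2G: tangent at (1, 5): λ = (3·1² + 2)/(2·5) ≡ 5/3. 3⁻¹ ≡ 5 (mod 7), so λ ≡ 5·5 ≡ 4.
  x = λ² - 1 - 1 = 16 - 2 ≡ 0; y = λ·(1 - 0) - 5 ≡ 6. → (0, 6)
3G: (0, 6) + (1, 5). λ = (5 - 6)/(1 - 0) ≡ 6/1 mod 7. 1⁻¹ ≡ 1 (mod 7) since 1·1 = 1 ≡ 1, so λ ≡ 6.
  x = λ² - 0 - 1 = 36 - 1 ≡ 0; y = λ·(0 - 0) - 6 ≡ 1. → (0, 1)
3G = (0, 1).
Finally 3G + H:
(0, 1) + (0, 6): same x and y₁ ≡ -y₂, so the sum is ∞.

O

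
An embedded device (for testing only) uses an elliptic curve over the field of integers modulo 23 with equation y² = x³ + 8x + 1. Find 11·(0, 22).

(0, 1)

Write G = (0, 22).
Double-and-add on 11 = (1011)₂. Start with G = (0, 22) for the leading 1-bit.
double: tangent at (0, 22): λ = (3·0² + 8)/(2·22) ≡ 8/21. 21⁻¹ ≡ 11 (mod 23) since 21·11 = 231 ≡ 1, so λ ≡ 8·11 ≡ 19.
  x = λ² - 0 - 0 = 361 - 0 ≡ 16; y = λ·(0 - 16) - 22 ≡ 19. → (16, 19)
double: tangent at (16, 19): λ = (3·16² + 8)/(2·19) ≡ 17/15. 15⁻¹ ≡ 20 (mod 23) since 15·20 = 300 ≡ 1, so λ ≡ 17·20 ≡ 18.
  x = λ² - 16 - 16 = 324 - 32 ≡ 16; y = λ·(16 - 16) - 19 ≡ 4. → (16, 4)
add G: (16, 4) + (0, 22). λ = (22 - 4)/(0 - 16) ≡ 18/7 mod 23. 7⁻¹ ≡ 10 (mod 23), so λ ≡ 19.
  x = λ² - 16 - 0 = 361 - 16 ≡ 0; y = λ·(16 - 0) - 4 ≡ 1. → (0, 1)
double: tangent at (0, 1): λ = (3·0² + 8)/(2·1) ≡ 8/2. 2⁻¹ ≡ 12 (mod 23), so λ ≡ 8·12 ≡ 4.
  x = λ² - 0 - 0 = 16 - 0 ≡ 16; y = λ·(0 - 16) - 1 ≡ 4. → (16, 4)
add G: (16, 4) + (0, 22). λ = (22 - 4)/(0 - 16) ≡ 18/7 mod 23. 7⁻¹ ≡ 10 (mod 23), so λ ≡ 19.
  x = λ² - 16 - 0 = 361 - 16 ≡ 0; y = λ·(16 - 0) - 4 ≡ 1. → (0, 1)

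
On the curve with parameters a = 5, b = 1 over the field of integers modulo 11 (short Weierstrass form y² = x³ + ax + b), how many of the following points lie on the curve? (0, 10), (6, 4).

(0, 10): 10² ≡ 1, rhs ≡ 1 → on.
(6, 4): 4² ≡ 5, rhs ≡ 5 → on.

2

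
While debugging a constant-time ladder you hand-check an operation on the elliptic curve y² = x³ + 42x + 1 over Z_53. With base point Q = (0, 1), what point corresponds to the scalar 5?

Repeated addition: build up to 5Q.
2Q: tangent at (0, 1): λ = (3·0² + 42)/(2·1) ≡ 42/2. 2⁻¹ ≡ 27 (mod 53) since 2·27 = 54 ≡ 1, so λ ≡ 42·27 ≡ 21.
  x = λ² - 0 - 0 = 441 - 0 ≡ 17; y = λ·(0 - 17) - 1 ≡ 13. → (17, 13)
3Q: (17, 13) + (0, 1). λ = (1 - 13)/(0 - 17) ≡ 41/36 mod 53. 36⁻¹ ≡ 28 (mod 53), so λ ≡ 35.
  x = λ² - 17 - 0 = 1225 - 17 ≡ 42; y = λ·(17 - 42) - 13 ≡ 13. → (42, 13)
4Q: (42, 13) + (0, 1). λ = (1 - 13)/(0 - 42) ≡ 41/11 mod 53. 11⁻¹ ≡ 29 (mod 53), so λ ≡ 23.
  x = λ² - 42 - 0 = 529 - 42 ≡ 10; y = λ·(42 - 10) - 13 ≡ 34. → (10, 34)
5Q: (10, 34) + (0, 1). λ = (1 - 34)/(0 - 10) ≡ 20/43 mod 53. 43⁻¹ ≡ 37 (mod 53), so λ ≡ 51.
  x = λ² - 10 - 0 = 2601 - 10 ≡ 47; y = λ·(10 - 47) - 34 ≡ 40. → (47, 40)

(47, 40)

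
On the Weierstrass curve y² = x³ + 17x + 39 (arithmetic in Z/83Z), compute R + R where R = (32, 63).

(80, 25)

tangent at (32, 63): λ = (3·32² + 17)/(2·63) ≡ 18/43. 43⁻¹ ≡ 56 (mod 83), so λ ≡ 18·56 ≡ 12.
  x = λ² - 32 - 32 = 144 - 64 ≡ 80; y = λ·(32 - 80) - 63 ≡ 25. → (80, 25)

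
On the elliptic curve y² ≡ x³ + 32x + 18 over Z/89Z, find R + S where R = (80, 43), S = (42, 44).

(16, 49)

(80, 43) + (42, 44). λ = (44 - 43)/(42 - 80) ≡ 1/51 mod 89. 51⁻¹ ≡ 7 (mod 89), so λ ≡ 7.
  x = λ² - 80 - 42 = 49 - 122 ≡ 16; y = λ·(80 - 16) - 43 ≡ 49. → (16, 49)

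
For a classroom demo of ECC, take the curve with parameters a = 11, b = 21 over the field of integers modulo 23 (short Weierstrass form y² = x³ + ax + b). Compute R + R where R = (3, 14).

tangent at (3, 14): λ = (3·3² + 11)/(2·14) ≡ 15/5. 5⁻¹ ≡ 14 (mod 23), so λ ≡ 15·14 ≡ 3.
  x = λ² - 3 - 3 = 9 - 6 ≡ 3; y = λ·(3 - 3) - 14 ≡ 9. → (3, 9)

(3, 9)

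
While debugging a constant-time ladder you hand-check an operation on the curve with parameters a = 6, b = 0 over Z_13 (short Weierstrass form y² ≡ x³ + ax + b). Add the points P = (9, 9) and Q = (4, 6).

(4, 7)

(9, 9) + (4, 6). λ = (6 - 9)/(4 - 9) ≡ 10/8 mod 13. 8⁻¹ ≡ 5 (mod 13), so λ ≡ 11.
  x = λ² - 9 - 4 = 121 - 13 ≡ 4; y = λ·(9 - 4) - 9 ≡ 7. → (4, 7)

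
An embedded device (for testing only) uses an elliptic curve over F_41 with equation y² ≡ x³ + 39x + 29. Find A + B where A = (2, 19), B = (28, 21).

(3, 3)

(2, 19) + (28, 21). λ = (21 - 19)/(28 - 2) ≡ 2/26 mod 41. 26⁻¹ ≡ 30 (mod 41), so λ ≡ 19.
  x = λ² - 2 - 28 = 361 - 30 ≡ 3; y = λ·(2 - 3) - 19 ≡ 3. → (3, 3)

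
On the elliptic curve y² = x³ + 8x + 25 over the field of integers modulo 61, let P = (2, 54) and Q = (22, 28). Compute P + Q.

(21, 50)

(2, 54) + (22, 28). λ = (28 - 54)/(22 - 2) ≡ 35/20 mod 61. 20⁻¹ ≡ 58 (mod 61) since 20·58 = 1160 ≡ 1, so λ ≡ 17.
  x = λ² - 2 - 22 = 289 - 24 ≡ 21; y = λ·(2 - 21) - 54 ≡ 50. → (21, 50)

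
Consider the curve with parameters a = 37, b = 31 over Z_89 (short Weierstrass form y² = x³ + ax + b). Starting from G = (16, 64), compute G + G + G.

Repeated addition: build up to 3G.
2G: tangent at (16, 64): λ = (3·16² + 37)/(2·64) ≡ 4/39. 39⁻¹ ≡ 16 (mod 89), so λ ≡ 4·16 ≡ 64.
  x = λ² - 16 - 16 = 4096 - 32 ≡ 59; y = λ·(16 - 59) - 64 ≡ 32. → (59, 32)
3G: (59, 32) + (16, 64). λ = (64 - 32)/(16 - 59) ≡ 32/46 mod 89. 46⁻¹ ≡ 60 (mod 89), so λ ≡ 51.
  x = λ² - 59 - 16 = 2601 - 75 ≡ 34; y = λ·(59 - 34) - 32 ≡ 86. → (34, 86)

(34, 86)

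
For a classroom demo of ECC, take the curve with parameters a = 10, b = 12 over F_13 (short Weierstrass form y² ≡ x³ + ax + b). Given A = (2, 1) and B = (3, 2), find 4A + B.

First 4A:
Double-and-add on 4 = (100)₂. Start with A = (2, 1) for the leading 1-bit.
double: tangent at (2, 1): λ = (3·2² + 10)/(2·1) ≡ 9/2. 2⁻¹ ≡ 7 (mod 13) since 2·7 = 14 ≡ 1, so λ ≡ 9·7 ≡ 11.
  x = λ² - 2 - 2 = 121 - 4 ≡ 0; y = λ·(2 - 0) - 1 ≡ 8. → (0, 8)
double: tangent at (0, 8): λ = (3·0² + 10)/(2·8) ≡ 10/3. 3⁻¹ ≡ 9 (mod 13), so λ ≡ 10·9 ≡ 12.
  x = λ² - 0 - 0 = 144 - 0 ≡ 1; y = λ·(0 - 1) - 8 ≡ 6. → (1, 6)
4A = (1, 6).
Finally 4A + B:
(1, 6) + (3, 2). λ = (2 - 6)/(3 - 1) ≡ 9/2 mod 13. 2⁻¹ ≡ 7 (mod 13) since 2·7 = 14 ≡ 1, so λ ≡ 11.
  x = λ² - 1 - 3 = 121 - 4 ≡ 0; y = λ·(1 - 0) - 6 ≡ 5. → (0, 5)

(0, 5)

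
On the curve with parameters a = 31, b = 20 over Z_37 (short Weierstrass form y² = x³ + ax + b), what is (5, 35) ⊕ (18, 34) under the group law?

(5, 35) + (18, 34). λ = (34 - 35)/(18 - 5) ≡ 36/13 mod 37. 13⁻¹ ≡ 20 (mod 37) since 13·20 = 260 ≡ 1, so λ ≡ 17.
  x = λ² - 5 - 18 = 289 - 23 ≡ 7; y = λ·(5 - 7) - 35 ≡ 5. → (7, 5)

(7, 5)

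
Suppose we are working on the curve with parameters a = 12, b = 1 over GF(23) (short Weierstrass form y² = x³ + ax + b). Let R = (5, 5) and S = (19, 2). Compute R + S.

(17, 14)

(5, 5) + (19, 2). λ = (2 - 5)/(19 - 5) ≡ 20/14 mod 23. 14⁻¹ ≡ 5 (mod 23), so λ ≡ 8.
  x = λ² - 5 - 19 = 64 - 24 ≡ 17; y = λ·(5 - 17) - 5 ≡ 14. → (17, 14)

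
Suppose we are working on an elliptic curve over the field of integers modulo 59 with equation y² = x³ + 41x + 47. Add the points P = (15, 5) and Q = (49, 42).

(15, 5) + (49, 42). λ = (42 - 5)/(49 - 15) ≡ 37/34 mod 59. 34⁻¹ ≡ 33 (mod 59), so λ ≡ 41.
  x = λ² - 15 - 49 = 1681 - 64 ≡ 24; y = λ·(15 - 24) - 5 ≡ 39. → (24, 39)

(24, 39)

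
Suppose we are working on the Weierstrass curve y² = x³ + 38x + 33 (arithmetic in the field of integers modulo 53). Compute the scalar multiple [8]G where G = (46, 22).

(48, 6)

Repeated addition: build up to 8G.
2G: tangent at (46, 22): λ = (3·46² + 38)/(2·22) ≡ 26/44. 44⁻¹ ≡ 47 (mod 53), so λ ≡ 26·47 ≡ 3.
  x = λ² - 46 - 46 = 9 - 92 ≡ 23; y = λ·(46 - 23) - 22 ≡ 47. → (23, 47)
3G: (23, 47) + (46, 22). λ = (22 - 47)/(46 - 23) ≡ 28/23 mod 53. 23⁻¹ ≡ 30 (mod 53) since 23·30 = 690 ≡ 1, so λ ≡ 45.
  x = λ² - 23 - 46 = 2025 - 69 ≡ 48; y = λ·(23 - 48) - 47 ≡ 47. → (48, 47)
4G: (48, 47) + (46, 22). λ = (22 - 47)/(46 - 48) ≡ 28/51 mod 53. 51⁻¹ ≡ 26 (mod 53), so λ ≡ 39.
  x = λ² - 48 - 46 = 1521 - 94 ≡ 49; y = λ·(48 - 49) - 47 ≡ 20. → (49, 20)
5G: (49, 20) + (46, 22). λ = (22 - 20)/(46 - 49) ≡ 2/50 mod 53. 50⁻¹ ≡ 35 (mod 53), so λ ≡ 17.
  x = λ² - 49 - 46 = 289 - 95 ≡ 35; y = λ·(49 - 35) - 20 ≡ 6. → (35, 6)
6G: (35, 6) + (46, 22). λ = (22 - 6)/(46 - 35) ≡ 16/11 mod 53. 11⁻¹ ≡ 29 (mod 53) since 11·29 = 319 ≡ 1, so λ ≡ 40.
  x = λ² - 35 - 46 = 1600 - 81 ≡ 35; y = λ·(35 - 35) - 6 ≡ 47. → (35, 47)
7G: (35, 47) + (46, 22). λ = (22 - 47)/(46 - 35) ≡ 28/11 mod 53. 11⁻¹ ≡ 29 (mod 53) since 11·29 = 319 ≡ 1, so λ ≡ 17.
  x = λ² - 35 - 46 = 289 - 81 ≡ 49; y = λ·(35 - 49) - 47 ≡ 33. → (49, 33)
8G: (49, 33) + (46, 22). λ = (22 - 33)/(46 - 49) ≡ 42/50 mod 53. 50⁻¹ ≡ 35 (mod 53), so λ ≡ 39.
  x = λ² - 49 - 46 = 1521 - 95 ≡ 48; y = λ·(49 - 48) - 33 ≡ 6. → (48, 6)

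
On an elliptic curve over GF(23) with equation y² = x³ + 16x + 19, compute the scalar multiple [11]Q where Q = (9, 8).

Double-and-add on 11 = (1011)₂. Start with Q = (9, 8) for the leading 1-bit.
double: tangent at (9, 8): λ = (3·9² + 16)/(2·8) ≡ 6/16. 16⁻¹ ≡ 13 (mod 23), so λ ≡ 6·13 ≡ 9.
  x = λ² - 9 - 9 = 81 - 18 ≡ 17; y = λ·(9 - 17) - 8 ≡ 12. → (17, 12)
double: tangent at (17, 12): λ = (3·17² + 16)/(2·12) ≡ 9/1. 1⁻¹ ≡ 1 (mod 23) since 1·1 = 1 ≡ 1, so λ ≡ 9·1 ≡ 9.
  x = λ² - 17 - 17 = 81 - 34 ≡ 1; y = λ·(17 - 1) - 12 ≡ 17. → (1, 17)
add Q: (1, 17) + (9, 8). λ = (8 - 17)/(9 - 1) ≡ 14/8 mod 23. 8⁻¹ ≡ 3 (mod 23), so λ ≡ 19.
  x = λ² - 1 - 9 = 361 - 10 ≡ 6; y = λ·(1 - 6) - 17 ≡ 3. → (6, 3)
double: tangent at (6, 3): λ = (3·6² + 16)/(2·3) ≡ 9/6. 6⁻¹ ≡ 4 (mod 23) since 6·4 = 24 ≡ 1, so λ ≡ 9·4 ≡ 13.
  x = λ² - 6 - 6 = 169 - 12 ≡ 19; y = λ·(6 - 19) - 3 ≡ 12. → (19, 12)
add Q: (19, 12) + (9, 8). λ = (8 - 12)/(9 - 19) ≡ 19/13 mod 23. 13⁻¹ ≡ 16 (mod 23), so λ ≡ 5.
  x = λ² - 19 - 9 = 25 - 28 ≡ 20; y = λ·(19 - 20) - 12 ≡ 6. → (20, 6)

(20, 6)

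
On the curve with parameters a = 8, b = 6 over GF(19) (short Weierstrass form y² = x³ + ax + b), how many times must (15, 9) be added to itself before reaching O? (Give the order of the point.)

2P: tangent at (15, 9): λ = (3·15² + 8)/(2·9) ≡ 18/18. 18⁻¹ ≡ 18 (mod 19), so λ ≡ 18·18 ≡ 1.
  x = λ² - 15 - 15 = 1 - 30 ≡ 9; y = λ·(15 - 9) - 9 ≡ 16. → (9, 16)
3P: (9, 16) + (15, 9). λ = (9 - 16)/(15 - 9) ≡ 12/6 mod 19. 6⁻¹ ≡ 16 (mod 19), so λ ≡ 2.
  x = λ² - 9 - 15 = 4 - 24 ≡ 18; y = λ·(9 - 18) - 16 ≡ 4. → (18, 4)
4P: (18, 4) + (15, 9). λ = (9 - 4)/(15 - 18) ≡ 5/16 mod 19. 16⁻¹ ≡ 6 (mod 19) since 16·6 = 96 ≡ 1, so λ ≡ 11.
  x = λ² - 18 - 15 = 121 - 33 ≡ 12; y = λ·(18 - 12) - 4 ≡ 5. → (12, 5)
5P: (12, 5) + (15, 9). λ = (9 - 5)/(15 - 12) ≡ 4/3 mod 19. 3⁻¹ ≡ 13 (mod 19), so λ ≡ 14.
  x = λ² - 12 - 15 = 196 - 27 ≡ 17; y = λ·(12 - 17) - 5 ≡ 1. → (17, 1)
6P: (17, 1) + (15, 9). λ = (9 - 1)/(15 - 17) ≡ 8/17 mod 19. 17⁻¹ ≡ 9 (mod 19), so λ ≡ 15.
  x = λ² - 17 - 15 = 225 - 32 ≡ 3; y = λ·(17 - 3) - 1 ≡ 0. → (3, 0)
7P: (3, 0) + (15, 9). λ = (9 - 0)/(15 - 3) ≡ 9/12 mod 19. 12⁻¹ ≡ 8 (mod 19), so λ ≡ 15.
  x = λ² - 3 - 15 = 225 - 18 ≡ 17; y = λ·(3 - 17) - 0 ≡ 18. → (17, 18)
8P: (17, 18) + (15, 9). λ = (9 - 18)/(15 - 17) ≡ 10/17 mod 19. 17⁻¹ ≡ 9 (mod 19) since 17·9 = 153 ≡ 1, so λ ≡ 14.
  x = λ² - 17 - 15 = 196 - 32 ≡ 12; y = λ·(17 - 12) - 18 ≡ 14. → (12, 14)
9P: (12, 14) + (15, 9). λ = (9 - 14)/(15 - 12) ≡ 14/3 mod 19. 3⁻¹ ≡ 13 (mod 19), so λ ≡ 11.
  x = λ² - 12 - 15 = 121 - 27 ≡ 18; y = λ·(12 - 18) - 14 ≡ 15. → (18, 15)
10P: (18, 15) + (15, 9). λ = (9 - 15)/(15 - 18) ≡ 13/16 mod 19. 16⁻¹ ≡ 6 (mod 19) since 16·6 = 96 ≡ 1, so λ ≡ 2.
  x = λ² - 18 - 15 = 4 - 33 ≡ 9; y = λ·(18 - 9) - 15 ≡ 3. → (9, 3)
11P: (9, 3) + (15, 9). λ = (9 - 3)/(15 - 9) ≡ 6/6 mod 19. 6⁻¹ ≡ 16 (mod 19), so λ ≡ 1.
  x = λ² - 9 - 15 = 1 - 24 ≡ 15; y = λ·(9 - 15) - 3 ≡ 10. → (15, 10)
12P: (15, 10) + (15, 9): same x and y₁ ≡ -y₂, so the sum is O.
12P = O, so the order is 12.

12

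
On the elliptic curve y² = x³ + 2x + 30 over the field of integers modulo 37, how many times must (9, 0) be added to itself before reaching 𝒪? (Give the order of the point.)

2P: (9, 0) + (9, 0): same x and y₁ ≡ -y₂, so the sum is 𝒪.
2P = 𝒪, so the order is 2.

2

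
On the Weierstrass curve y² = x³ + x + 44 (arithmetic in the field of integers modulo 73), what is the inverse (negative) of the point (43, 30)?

-(43, 30) = (43, -30 mod 73) = (43, 43).

(43, 43)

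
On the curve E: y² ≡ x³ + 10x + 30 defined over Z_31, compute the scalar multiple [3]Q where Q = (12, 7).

Repeated addition: build up to 3Q.
2Q: tangent at (12, 7): λ = (3·12² + 10)/(2·7) ≡ 8/14. 14⁻¹ ≡ 20 (mod 31), so λ ≡ 8·20 ≡ 5.
  x = λ² - 12 - 12 = 25 - 24 ≡ 1; y = λ·(12 - 1) - 7 ≡ 17. → (1, 17)
3Q: (1, 17) + (12, 7). λ = (7 - 17)/(12 - 1) ≡ 21/11 mod 31. 11⁻¹ ≡ 17 (mod 31) since 11·17 = 187 ≡ 1, so λ ≡ 16.
  x = λ² - 1 - 12 = 256 - 13 ≡ 26; y = λ·(1 - 26) - 17 ≡ 17. → (26, 17)

(26, 17)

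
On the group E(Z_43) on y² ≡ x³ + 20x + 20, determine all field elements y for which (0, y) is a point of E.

none

x³ + 20x + 20 = 20 ≡ 20 (mod 43).
20 is a non-residue mod 43; no y exists.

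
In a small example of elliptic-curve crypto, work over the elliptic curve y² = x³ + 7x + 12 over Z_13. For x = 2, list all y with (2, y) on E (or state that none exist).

x³ + 7x + 12 = 34 ≡ 8 (mod 13).
8 is a non-residue mod 13; no y exists.

none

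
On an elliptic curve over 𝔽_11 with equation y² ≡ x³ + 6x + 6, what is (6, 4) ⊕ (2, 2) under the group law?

(6, 7)

(6, 4) + (2, 2). λ = (2 - 4)/(2 - 6) ≡ 9/7 mod 11. 7⁻¹ ≡ 8 (mod 11), so λ ≡ 6.
  x = λ² - 6 - 2 = 36 - 8 ≡ 6; y = λ·(6 - 6) - 4 ≡ 7. → (6, 7)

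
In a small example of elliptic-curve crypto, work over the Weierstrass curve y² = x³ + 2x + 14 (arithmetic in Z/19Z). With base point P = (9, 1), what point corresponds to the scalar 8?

(1, 6)

Repeated addition: build up to 8P.
2P: tangent at (9, 1): λ = (3·9² + 2)/(2·1) ≡ 17/2. 2⁻¹ ≡ 10 (mod 19) since 2·10 = 20 ≡ 1, so λ ≡ 17·10 ≡ 18.
  x = λ² - 9 - 9 = 324 - 18 ≡ 2; y = λ·(9 - 2) - 1 ≡ 11. → (2, 11)
3P: (2, 11) + (9, 1). λ = (1 - 11)/(9 - 2) ≡ 9/7 mod 19. 7⁻¹ ≡ 11 (mod 19) since 7·11 = 77 ≡ 1, so λ ≡ 4.
  x = λ² - 2 - 9 = 16 - 11 ≡ 5; y = λ·(2 - 5) - 11 ≡ 15. → (5, 15)
4P: (5, 15) + (9, 1). λ = (1 - 15)/(9 - 5) ≡ 5/4 mod 19. 4⁻¹ ≡ 5 (mod 19), so λ ≡ 6.
  x = λ² - 5 - 9 = 36 - 14 ≡ 3; y = λ·(5 - 3) - 15 ≡ 16. → (3, 16)
5P: (3, 16) + (9, 1). λ = (1 - 16)/(9 - 3) ≡ 4/6 mod 19. 6⁻¹ ≡ 16 (mod 19), so λ ≡ 7.
  x = λ² - 3 - 9 = 49 - 12 ≡ 18; y = λ·(3 - 18) - 16 ≡ 12. → (18, 12)
6P: (18, 12) + (9, 1). λ = (1 - 12)/(9 - 18) ≡ 8/10 mod 19. 10⁻¹ ≡ 2 (mod 19) since 10·2 = 20 ≡ 1, so λ ≡ 16.
  x = λ² - 18 - 9 = 256 - 27 ≡ 1; y = λ·(18 - 1) - 12 ≡ 13. → (1, 13)
7P: (1, 13) + (9, 1). λ = (1 - 13)/(9 - 1) ≡ 7/8 mod 19. 8⁻¹ ≡ 12 (mod 19) since 8·12 = 96 ≡ 1, so λ ≡ 8.
  x = λ² - 1 - 9 = 64 - 10 ≡ 16; y = λ·(1 - 16) - 13 ≡ 0. → (16, 0)
8P: (16, 0) + (9, 1). λ = (1 - 0)/(9 - 16) ≡ 1/12 mod 19. 12⁻¹ ≡ 8 (mod 19), so λ ≡ 8.
  x = λ² - 16 - 9 = 64 - 25 ≡ 1; y = λ·(16 - 1) - 0 ≡ 6. → (1, 6)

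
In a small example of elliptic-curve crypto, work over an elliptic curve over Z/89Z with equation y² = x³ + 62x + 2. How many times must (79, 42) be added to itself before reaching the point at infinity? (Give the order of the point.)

4

2P: tangent at (79, 42): λ = (3·79² + 62)/(2·42) ≡ 6/84. 84⁻¹ ≡ 71 (mod 89), so λ ≡ 6·71 ≡ 70.
  x = λ² - 79 - 79 = 4900 - 158 ≡ 25; y = λ·(79 - 25) - 42 ≡ 0. → (25, 0)
3P: (25, 0) + (79, 42). λ = (42 - 0)/(79 - 25) ≡ 42/54 mod 89. 54⁻¹ ≡ 61 (mod 89) since 54·61 = 3294 ≡ 1, so λ ≡ 70.
  x = λ² - 25 - 79 = 4900 - 104 ≡ 79; y = λ·(25 - 79) - 0 ≡ 47. → (79, 47)
4P: (79, 47) + (79, 42): same x and y₁ ≡ -y₂, so the sum is the point at infinity.
4P = the point at infinity, so the order is 4.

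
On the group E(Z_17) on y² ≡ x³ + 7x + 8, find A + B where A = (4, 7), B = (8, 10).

(13, 16)

(4, 7) + (8, 10). λ = (10 - 7)/(8 - 4) ≡ 3/4 mod 17. 4⁻¹ ≡ 13 (mod 17), so λ ≡ 5.
  x = λ² - 4 - 8 = 25 - 12 ≡ 13; y = λ·(4 - 13) - 7 ≡ 16. → (13, 16)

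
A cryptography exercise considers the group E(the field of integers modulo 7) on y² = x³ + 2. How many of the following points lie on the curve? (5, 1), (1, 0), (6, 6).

(5, 1): 1² ≡ 1, rhs ≡ 1 → on.
(1, 0): 0² ≡ 0, rhs ≡ 3 → off.
(6, 6): 6² ≡ 1, rhs ≡ 1 → on.

2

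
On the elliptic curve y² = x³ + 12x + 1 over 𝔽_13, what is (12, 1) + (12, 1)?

tangent at (12, 1): λ = (3·12² + 12)/(2·1) ≡ 2/2. 2⁻¹ ≡ 7 (mod 13), so λ ≡ 2·7 ≡ 1.
  x = λ² - 12 - 12 = 1 - 24 ≡ 3; y = λ·(12 - 3) - 1 ≡ 8. → (3, 8)

(3, 8)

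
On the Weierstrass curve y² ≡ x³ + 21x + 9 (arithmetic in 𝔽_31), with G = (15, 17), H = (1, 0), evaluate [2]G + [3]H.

(4, 23)

First 2G:
Repeated addition: build up to 2G.
2G: tangent at (15, 17): λ = (3·15² + 21)/(2·17) ≡ 14/3. 3⁻¹ ≡ 21 (mod 31), so λ ≡ 14·21 ≡ 15.
  x = λ² - 15 - 15 = 225 - 30 ≡ 9; y = λ·(15 - 9) - 17 ≡ 11. → (9, 11)
2G = (9, 11).
Next 3H:
Repeated addition: build up to 3H.
2H: (1, 0) + (1, 0): same x and y₁ ≡ -y₂, so the sum is the point at infinity.
3H: the point at infinity + (1, 0) = (1, 0) (identity).
3H = (1, 0).
Finally 2G + 3H:
(9, 11) + (1, 0). λ = (0 - 11)/(1 - 9) ≡ 20/23 mod 31. 23⁻¹ ≡ 27 (mod 31) since 23·27 = 621 ≡ 1, so λ ≡ 13.
  x = λ² - 9 - 1 = 169 - 10 ≡ 4; y = λ·(9 - 4) - 11 ≡ 23. → (4, 23)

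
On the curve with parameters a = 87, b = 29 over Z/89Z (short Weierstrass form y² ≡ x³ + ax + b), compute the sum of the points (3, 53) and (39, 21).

(39, 68)

(3, 53) + (39, 21). λ = (21 - 53)/(39 - 3) ≡ 57/36 mod 89. 36⁻¹ ≡ 47 (mod 89), so λ ≡ 9.
  x = λ² - 3 - 39 = 81 - 42 ≡ 39; y = λ·(3 - 39) - 53 ≡ 68. → (39, 68)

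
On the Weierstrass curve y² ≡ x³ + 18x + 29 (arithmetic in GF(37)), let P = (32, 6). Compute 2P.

tangent at (32, 6): λ = (3·32² + 18)/(2·6) ≡ 19/12. 12⁻¹ ≡ 34 (mod 37) since 12·34 = 408 ≡ 1, so λ ≡ 19·34 ≡ 17.
  x = λ² - 32 - 32 = 289 - 64 ≡ 3; y = λ·(32 - 3) - 6 ≡ 6. → (3, 6)

(3, 6)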